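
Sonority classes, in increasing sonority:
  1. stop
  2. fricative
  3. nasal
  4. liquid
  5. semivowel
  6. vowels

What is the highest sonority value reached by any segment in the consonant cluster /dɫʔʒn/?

/d/: stop = 1.
/ɫ/: liquid = 4.
/ʔ/: stop = 1.
/ʒ/: fricative = 2.
/n/: nasal = 3.
The maximum is 4.

4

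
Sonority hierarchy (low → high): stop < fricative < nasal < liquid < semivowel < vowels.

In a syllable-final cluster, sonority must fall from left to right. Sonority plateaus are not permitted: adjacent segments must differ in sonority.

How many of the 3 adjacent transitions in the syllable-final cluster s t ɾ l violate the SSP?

/s/ — fricative, sonority 2.
/t/ — stop, sonority 1.
/ɾ/ — liquid, sonority 4.
/l/ — liquid, sonority 4.
/s/→/t/: 2→1 (falls) — ok.
/t/→/ɾ/: 1→4 (does not fall) — violation.
/ɾ/→/l/: 4→4 (plateau) — violation.

2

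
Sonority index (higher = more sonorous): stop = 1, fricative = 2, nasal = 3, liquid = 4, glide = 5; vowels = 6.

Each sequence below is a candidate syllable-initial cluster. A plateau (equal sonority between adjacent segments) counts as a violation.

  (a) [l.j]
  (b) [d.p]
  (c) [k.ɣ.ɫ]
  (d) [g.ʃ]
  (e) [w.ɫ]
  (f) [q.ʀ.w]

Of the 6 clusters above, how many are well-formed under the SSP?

4

(a) 4-5 → obeys
(b) 1-1 → violates
(c) 1-2-4 → obeys
(d) 1-2 → obeys
(e) 5-4 → violates
(f) 1-4-5 → obeys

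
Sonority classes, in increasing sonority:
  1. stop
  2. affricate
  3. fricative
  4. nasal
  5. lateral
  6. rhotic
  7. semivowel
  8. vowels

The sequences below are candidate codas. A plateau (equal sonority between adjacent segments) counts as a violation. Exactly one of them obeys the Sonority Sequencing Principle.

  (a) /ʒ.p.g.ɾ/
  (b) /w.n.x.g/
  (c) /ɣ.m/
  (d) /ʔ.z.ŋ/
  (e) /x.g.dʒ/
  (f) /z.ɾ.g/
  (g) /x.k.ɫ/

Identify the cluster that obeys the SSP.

b

(a) /ʒ.p.g.ɾ/: profile 3-1-1-6 — violates.
(b) /w.n.x.g/: profile 7-4-3-1 — obeys.
(c) /ɣ.m/: profile 3-4 — violates.
(d) /ʔ.z.ŋ/: profile 1-3-4 — violates.
(e) /x.g.dʒ/: profile 3-1-2 — violates.
(f) /z.ɾ.g/: profile 3-6-1 — violates.
(g) /x.k.ɫ/: profile 3-1-5 — violates.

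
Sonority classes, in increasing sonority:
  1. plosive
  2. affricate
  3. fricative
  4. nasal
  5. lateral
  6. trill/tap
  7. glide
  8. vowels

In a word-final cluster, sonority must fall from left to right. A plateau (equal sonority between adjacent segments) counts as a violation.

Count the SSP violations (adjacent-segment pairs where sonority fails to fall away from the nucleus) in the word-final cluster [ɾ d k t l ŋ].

/ɾ/ is a trill/tap (sonority 6).
/d/ is a plosive (sonority 1).
/k/ is a plosive (sonority 1).
/t/ is a plosive (sonority 1).
/l/ is a lateral (sonority 5).
/ŋ/ is a nasal (sonority 4).
/ɾ/→/d/: 6→1 (falls) — ok.
/d/→/k/: 1→1 (plateau) — violation.
/k/→/t/: 1→1 (plateau) — violation.
/t/→/l/: 1→5 (does not fall) — violation.
/l/→/ŋ/: 5→4 (falls) — ok.

3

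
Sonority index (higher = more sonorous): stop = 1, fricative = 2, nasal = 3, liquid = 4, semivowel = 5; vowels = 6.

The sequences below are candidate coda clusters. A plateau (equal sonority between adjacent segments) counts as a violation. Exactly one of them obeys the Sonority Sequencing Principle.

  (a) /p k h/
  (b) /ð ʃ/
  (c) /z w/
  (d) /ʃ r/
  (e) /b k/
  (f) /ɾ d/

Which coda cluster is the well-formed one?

(a) sonority 1-1-2: ill-formed.
(b) sonority 2-2: ill-formed.
(c) sonority 2-5: ill-formed.
(d) sonority 2-4: ill-formed.
(e) sonority 1-1: ill-formed.
(f) sonority 4-1: well-formed.

f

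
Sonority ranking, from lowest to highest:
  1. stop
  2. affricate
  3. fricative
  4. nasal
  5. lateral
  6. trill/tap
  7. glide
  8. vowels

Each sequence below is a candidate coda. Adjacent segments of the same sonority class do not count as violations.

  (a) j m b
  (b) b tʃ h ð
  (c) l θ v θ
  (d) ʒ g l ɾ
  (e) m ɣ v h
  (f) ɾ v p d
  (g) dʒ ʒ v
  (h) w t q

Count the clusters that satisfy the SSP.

(a) j m b: profile 7-4-1 — obeys.
(b) b tʃ h ð: profile 1-2-3-3 — violates.
(c) l θ v θ: profile 5-3-3-3 — obeys.
(d) ʒ g l ɾ: profile 3-1-5-6 — violates.
(e) m ɣ v h: profile 4-3-3-3 — obeys.
(f) ɾ v p d: profile 6-3-1-1 — obeys.
(g) dʒ ʒ v: profile 2-3-3 — violates.
(h) w t q: profile 7-1-1 — obeys.

5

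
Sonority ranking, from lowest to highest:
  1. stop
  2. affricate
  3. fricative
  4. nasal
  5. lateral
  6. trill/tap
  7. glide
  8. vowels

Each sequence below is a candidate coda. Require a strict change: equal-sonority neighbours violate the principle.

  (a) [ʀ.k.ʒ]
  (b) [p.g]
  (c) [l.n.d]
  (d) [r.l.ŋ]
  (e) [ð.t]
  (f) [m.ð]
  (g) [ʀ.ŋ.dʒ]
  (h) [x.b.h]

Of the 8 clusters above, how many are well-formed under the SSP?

(a) [ʀ.k.ʒ]: profile 6-1-3 — violates.
(b) [p.g]: profile 1-1 — violates.
(c) [l.n.d]: profile 5-4-1 — obeys.
(d) [r.l.ŋ]: profile 6-5-4 — obeys.
(e) [ð.t]: profile 3-1 — obeys.
(f) [m.ð]: profile 4-3 — obeys.
(g) [ʀ.ŋ.dʒ]: profile 6-4-2 — obeys.
(h) [x.b.h]: profile 3-1-3 — violates.

5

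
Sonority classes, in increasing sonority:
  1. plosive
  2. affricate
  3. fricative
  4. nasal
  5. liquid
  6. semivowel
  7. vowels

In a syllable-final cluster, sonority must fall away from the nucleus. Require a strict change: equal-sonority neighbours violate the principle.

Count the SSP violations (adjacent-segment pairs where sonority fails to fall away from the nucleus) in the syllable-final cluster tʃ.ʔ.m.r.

2

/tʃ/ — affricate, sonority 2.
/ʔ/ — plosive, sonority 1.
/m/ — nasal, sonority 4.
/r/ — liquid, sonority 5.
/tʃ/→/ʔ/: 2→1 (falls) — ok.
/ʔ/→/m/: 1→4 (does not fall) — violation.
/m/→/r/: 4→5 (does not fall) — violation.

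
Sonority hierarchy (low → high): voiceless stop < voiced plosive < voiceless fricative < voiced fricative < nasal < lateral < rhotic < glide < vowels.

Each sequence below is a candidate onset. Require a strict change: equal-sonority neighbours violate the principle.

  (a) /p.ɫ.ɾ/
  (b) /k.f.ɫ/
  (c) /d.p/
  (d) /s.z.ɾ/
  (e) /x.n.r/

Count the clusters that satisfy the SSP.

(a) /p.ɫ.ɾ/: profile 1-6-7 — obeys.
(b) /k.f.ɫ/: profile 1-3-6 — obeys.
(c) /d.p/: profile 2-1 — violates.
(d) /s.z.ɾ/: profile 3-4-7 — obeys.
(e) /x.n.r/: profile 3-5-7 — obeys.

4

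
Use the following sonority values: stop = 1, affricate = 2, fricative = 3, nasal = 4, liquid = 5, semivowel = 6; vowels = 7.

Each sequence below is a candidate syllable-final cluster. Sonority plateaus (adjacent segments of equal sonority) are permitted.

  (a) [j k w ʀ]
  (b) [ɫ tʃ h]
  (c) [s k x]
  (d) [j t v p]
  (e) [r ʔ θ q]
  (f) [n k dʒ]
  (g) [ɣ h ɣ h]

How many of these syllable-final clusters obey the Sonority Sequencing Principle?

1

(a) sonority 6-1-6-5: ill-formed.
(b) sonority 5-2-3: ill-formed.
(c) sonority 3-1-3: ill-formed.
(d) sonority 6-1-3-1: ill-formed.
(e) sonority 5-1-3-1: ill-formed.
(f) sonority 4-1-2: ill-formed.
(g) sonority 3-3-3-3: well-formed.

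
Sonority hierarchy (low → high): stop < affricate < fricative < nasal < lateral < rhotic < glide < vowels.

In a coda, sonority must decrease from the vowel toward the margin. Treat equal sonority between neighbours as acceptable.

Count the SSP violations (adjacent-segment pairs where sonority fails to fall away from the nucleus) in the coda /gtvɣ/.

/g/: stop = 1.
/t/: stop = 1.
/v/: fricative = 3.
/ɣ/: fricative = 3.
/g/→/t/: 1→1 (plateau, allowed) — ok.
/t/→/v/: 1→3 (does not fall) — violation.
/v/→/ɣ/: 3→3 (plateau, allowed) — ok.

1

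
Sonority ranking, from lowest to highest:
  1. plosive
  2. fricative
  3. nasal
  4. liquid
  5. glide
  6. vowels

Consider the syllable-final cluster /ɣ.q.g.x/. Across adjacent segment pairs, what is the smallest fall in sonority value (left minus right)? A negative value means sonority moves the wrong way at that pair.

/ɣ/: fricative = 2.
/q/: plosive = 1.
/g/: plosive = 1.
/x/: fricative = 2.
/ɣ/→/q/: change +1.
/q/→/g/: change +0.
/g/→/x/: change -1.
Minimum = -1.

-1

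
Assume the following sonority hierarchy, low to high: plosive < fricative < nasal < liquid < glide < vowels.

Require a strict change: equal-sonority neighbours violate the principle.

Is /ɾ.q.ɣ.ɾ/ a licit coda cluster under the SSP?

no

/ɾ/ is a liquid (sonority 4).
/q/ is a plosive (sonority 1).
/ɣ/ is a fricative (sonority 2).
/ɾ/ is a liquid (sonority 4).
The profile is 4-1-2-4. Between /q/ (1) and /ɣ/ (2) sonority does not fall, so the cluster violates the SSP.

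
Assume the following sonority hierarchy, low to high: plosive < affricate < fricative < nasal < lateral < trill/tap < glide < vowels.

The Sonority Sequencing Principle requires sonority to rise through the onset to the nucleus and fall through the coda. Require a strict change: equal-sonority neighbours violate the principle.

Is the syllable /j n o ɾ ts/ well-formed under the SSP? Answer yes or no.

no

Onset: /j/ is a glide (sonority 7), /n/ is a nasal (sonority 4); then the nucleus /o/ (sonority 8).
Onset profile 7-4-8 — does not strictly rise throughout.
Coda: /ɾ/ is a trill/tap (sonority 6), /ts/ is an affricate (sonority 2).
Coda profile 8-6-2 — falls from the nucleus.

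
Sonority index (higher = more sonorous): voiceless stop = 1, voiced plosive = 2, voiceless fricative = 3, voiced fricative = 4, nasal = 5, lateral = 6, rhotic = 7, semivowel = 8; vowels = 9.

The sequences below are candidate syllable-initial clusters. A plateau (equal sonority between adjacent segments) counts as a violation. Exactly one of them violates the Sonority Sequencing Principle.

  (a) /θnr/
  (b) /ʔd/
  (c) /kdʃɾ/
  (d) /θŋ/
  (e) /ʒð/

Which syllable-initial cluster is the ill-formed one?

(a) sonority 3-5-7: well-formed.
(b) sonority 1-2: well-formed.
(c) sonority 1-2-3-7: well-formed.
(d) sonority 3-5: well-formed.
(e) sonority 4-4: ill-formed.

e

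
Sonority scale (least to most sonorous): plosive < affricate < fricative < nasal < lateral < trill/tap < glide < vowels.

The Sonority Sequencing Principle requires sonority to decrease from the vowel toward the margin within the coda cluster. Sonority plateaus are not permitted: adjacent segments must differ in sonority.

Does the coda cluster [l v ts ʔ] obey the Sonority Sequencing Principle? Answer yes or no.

/l/: lateral = 5.
/v/: fricative = 3.
/ts/: affricate = 2.
/ʔ/: plosive = 1.
The profile 5-3-2-1 strictly falls, so the coda cluster satisfies the SSP.

yes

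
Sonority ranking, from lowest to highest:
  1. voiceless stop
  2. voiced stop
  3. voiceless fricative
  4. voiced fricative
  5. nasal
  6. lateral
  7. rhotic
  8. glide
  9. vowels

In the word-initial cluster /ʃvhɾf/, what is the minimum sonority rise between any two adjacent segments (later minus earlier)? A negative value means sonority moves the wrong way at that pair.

/ʃ/ is a voiceless fricative (sonority 3).
/v/ is a voiced fricative (sonority 4).
/h/ is a voiceless fricative (sonority 3).
/ɾ/ is a rhotic (sonority 7).
/f/ is a voiceless fricative (sonority 3).
/ʃ/→/v/: change +1.
/v/→/h/: change -1.
/h/→/ɾ/: change +4.
/ɾ/→/f/: change -4.
Minimum = -4.

-4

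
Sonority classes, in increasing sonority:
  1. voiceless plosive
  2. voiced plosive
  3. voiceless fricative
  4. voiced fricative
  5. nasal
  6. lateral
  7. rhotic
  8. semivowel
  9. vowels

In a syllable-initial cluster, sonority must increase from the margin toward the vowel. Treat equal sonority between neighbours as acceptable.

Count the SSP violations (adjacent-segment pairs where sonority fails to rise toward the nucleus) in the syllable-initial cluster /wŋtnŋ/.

2

/w/ — semivowel, sonority 8.
/ŋ/ — nasal, sonority 5.
/t/ — voiceless plosive, sonority 1.
/n/ — nasal, sonority 5.
/ŋ/ — nasal, sonority 5.
/w/→/ŋ/: 8→5 (does not rise) — violation.
/ŋ/→/t/: 5→1 (does not rise) — violation.
/t/→/n/: 1→5 (rises) — ok.
/n/→/ŋ/: 5→5 (plateau, allowed) — ok.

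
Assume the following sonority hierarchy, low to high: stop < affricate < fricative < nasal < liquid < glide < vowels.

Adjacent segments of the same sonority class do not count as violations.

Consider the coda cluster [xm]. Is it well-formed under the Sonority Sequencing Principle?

/x/ — fricative, sonority 3.
/m/ — nasal, sonority 4.
The profile is 3-4. Between /x/ (3) and /m/ (4) sonority does not fall, so the cluster violates the SSP.

no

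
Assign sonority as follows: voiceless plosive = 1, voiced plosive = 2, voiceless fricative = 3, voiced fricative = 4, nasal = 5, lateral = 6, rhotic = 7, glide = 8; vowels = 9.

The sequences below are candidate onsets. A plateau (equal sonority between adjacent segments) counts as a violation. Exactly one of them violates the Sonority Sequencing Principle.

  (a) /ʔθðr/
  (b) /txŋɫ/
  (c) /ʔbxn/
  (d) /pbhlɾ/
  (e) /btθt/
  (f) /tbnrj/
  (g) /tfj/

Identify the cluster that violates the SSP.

e

(a) /ʔθðr/: profile 1-3-4-7 — obeys.
(b) /txŋɫ/: profile 1-3-5-6 — obeys.
(c) /ʔbxn/: profile 1-2-3-5 — obeys.
(d) /pbhlɾ/: profile 1-2-3-6-7 — obeys.
(e) /btθt/: profile 2-1-3-1 — violates.
(f) /tbnrj/: profile 1-2-5-7-8 — obeys.
(g) /tfj/: profile 1-3-8 — obeys.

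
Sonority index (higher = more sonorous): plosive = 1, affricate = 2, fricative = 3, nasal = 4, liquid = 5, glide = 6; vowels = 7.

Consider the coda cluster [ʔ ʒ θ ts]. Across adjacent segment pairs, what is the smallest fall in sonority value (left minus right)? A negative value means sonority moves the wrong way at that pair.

/ʔ/ is a plosive (sonority 1).
/ʒ/ is a fricative (sonority 3).
/θ/ is a fricative (sonority 3).
/ts/ is an affricate (sonority 2).
/ʔ/→/ʒ/: change -2.
/ʒ/→/θ/: change +0.
/θ/→/ts/: change +1.
Minimum = -2.

-2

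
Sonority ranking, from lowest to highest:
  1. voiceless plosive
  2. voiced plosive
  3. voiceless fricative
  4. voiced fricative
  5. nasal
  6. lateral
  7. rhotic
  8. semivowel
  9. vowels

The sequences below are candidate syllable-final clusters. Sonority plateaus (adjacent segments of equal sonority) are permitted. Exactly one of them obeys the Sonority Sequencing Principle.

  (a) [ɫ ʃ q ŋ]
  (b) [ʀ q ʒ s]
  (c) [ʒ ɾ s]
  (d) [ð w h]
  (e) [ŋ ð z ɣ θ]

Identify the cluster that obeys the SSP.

e

(a) 6-3-1-5 → violates
(b) 7-1-4-3 → violates
(c) 4-7-3 → violates
(d) 4-8-3 → violates
(e) 5-4-4-4-3 → obeys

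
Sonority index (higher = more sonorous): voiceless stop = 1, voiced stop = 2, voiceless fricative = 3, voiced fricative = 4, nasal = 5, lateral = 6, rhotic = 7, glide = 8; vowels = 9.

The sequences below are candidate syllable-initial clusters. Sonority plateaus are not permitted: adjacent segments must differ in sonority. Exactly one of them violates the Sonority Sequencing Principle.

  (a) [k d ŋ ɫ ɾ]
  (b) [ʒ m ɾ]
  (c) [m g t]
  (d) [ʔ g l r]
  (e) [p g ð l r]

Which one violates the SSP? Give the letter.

c

(a) 1-2-5-6-7 → obeys
(b) 4-5-7 → obeys
(c) 5-2-1 → violates
(d) 1-2-6-7 → obeys
(e) 1-2-4-6-7 → obeys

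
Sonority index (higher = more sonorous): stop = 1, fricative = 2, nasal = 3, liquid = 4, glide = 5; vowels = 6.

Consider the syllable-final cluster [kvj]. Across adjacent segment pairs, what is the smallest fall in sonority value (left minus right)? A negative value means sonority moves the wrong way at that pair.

/k/: stop = 1.
/v/: fricative = 2.
/j/: glide = 5.
/k/→/v/: change -1.
/v/→/j/: change -3.
Minimum = -3.

-3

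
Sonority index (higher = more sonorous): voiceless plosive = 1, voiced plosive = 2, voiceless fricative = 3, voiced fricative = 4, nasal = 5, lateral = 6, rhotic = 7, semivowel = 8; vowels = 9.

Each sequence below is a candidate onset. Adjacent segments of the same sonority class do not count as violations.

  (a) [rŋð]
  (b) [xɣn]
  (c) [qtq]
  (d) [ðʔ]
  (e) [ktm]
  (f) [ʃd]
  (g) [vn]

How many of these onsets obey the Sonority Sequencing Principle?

4

(a) sonority 7-5-4: ill-formed.
(b) sonority 3-4-5: well-formed.
(c) sonority 1-1-1: well-formed.
(d) sonority 4-1: ill-formed.
(e) sonority 1-1-5: well-formed.
(f) sonority 3-2: ill-formed.
(g) sonority 4-5: well-formed.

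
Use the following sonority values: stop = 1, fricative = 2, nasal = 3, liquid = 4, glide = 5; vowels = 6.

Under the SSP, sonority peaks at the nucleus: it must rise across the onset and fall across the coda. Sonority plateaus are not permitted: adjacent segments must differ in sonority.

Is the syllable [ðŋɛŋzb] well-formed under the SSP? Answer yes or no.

yes

Onset: /ð/ is a fricative (sonority 2), /ŋ/ is a nasal (sonority 3); then the nucleus /ɛ/ (sonority 6).
Onset profile 2-3-6 — rises to the nucleus.
Coda: /ŋ/ is a nasal (sonority 3), /z/ is a fricative (sonority 2), /b/ is a stop (sonority 1).
Coda profile 6-3-2-1 — falls from the nucleus.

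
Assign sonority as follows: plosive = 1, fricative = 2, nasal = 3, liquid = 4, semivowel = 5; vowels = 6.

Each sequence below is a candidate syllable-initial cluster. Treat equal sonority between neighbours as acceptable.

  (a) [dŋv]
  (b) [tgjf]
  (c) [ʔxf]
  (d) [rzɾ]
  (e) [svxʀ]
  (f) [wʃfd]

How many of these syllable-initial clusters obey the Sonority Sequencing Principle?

2

(a) [dŋv]: profile 1-3-2 — violates.
(b) [tgjf]: profile 1-1-5-2 — violates.
(c) [ʔxf]: profile 1-2-2 — obeys.
(d) [rzɾ]: profile 4-2-4 — violates.
(e) [svxʀ]: profile 2-2-2-4 — obeys.
(f) [wʃfd]: profile 5-2-2-1 — violates.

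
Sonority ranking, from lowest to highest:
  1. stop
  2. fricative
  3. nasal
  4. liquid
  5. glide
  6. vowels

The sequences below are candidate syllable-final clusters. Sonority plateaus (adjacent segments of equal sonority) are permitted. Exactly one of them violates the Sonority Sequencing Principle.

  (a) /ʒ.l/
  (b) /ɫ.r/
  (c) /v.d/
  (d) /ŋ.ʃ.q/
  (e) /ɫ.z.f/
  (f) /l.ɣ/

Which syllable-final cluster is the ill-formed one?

a

(a) sonority 2-4: ill-formed.
(b) sonority 4-4: well-formed.
(c) sonority 2-1: well-formed.
(d) sonority 3-2-1: well-formed.
(e) sonority 4-2-2: well-formed.
(f) sonority 4-2: well-formed.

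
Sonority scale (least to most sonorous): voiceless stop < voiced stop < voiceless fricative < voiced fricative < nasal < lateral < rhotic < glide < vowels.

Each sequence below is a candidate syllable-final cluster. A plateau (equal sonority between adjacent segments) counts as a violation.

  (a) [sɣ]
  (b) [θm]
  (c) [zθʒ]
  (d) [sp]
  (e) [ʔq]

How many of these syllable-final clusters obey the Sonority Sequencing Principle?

(a) [sɣ]: profile 3-4 — violates.
(b) [θm]: profile 3-5 — violates.
(c) [zθʒ]: profile 4-3-4 — violates.
(d) [sp]: profile 3-1 — obeys.
(e) [ʔq]: profile 1-1 — violates.

1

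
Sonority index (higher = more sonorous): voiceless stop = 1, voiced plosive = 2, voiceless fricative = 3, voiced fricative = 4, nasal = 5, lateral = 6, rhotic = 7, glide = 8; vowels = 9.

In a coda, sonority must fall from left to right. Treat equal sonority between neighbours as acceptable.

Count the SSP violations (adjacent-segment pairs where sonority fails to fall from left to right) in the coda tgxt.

/t/ is a voiceless stop (sonority 1).
/g/ is a voiced plosive (sonority 2).
/x/ is a voiceless fricative (sonority 3).
/t/ is a voiceless stop (sonority 1).
/t/→/g/: 1→2 (does not fall) — violation.
/g/→/x/: 2→3 (does not fall) — violation.
/x/→/t/: 3→1 (falls) — ok.

2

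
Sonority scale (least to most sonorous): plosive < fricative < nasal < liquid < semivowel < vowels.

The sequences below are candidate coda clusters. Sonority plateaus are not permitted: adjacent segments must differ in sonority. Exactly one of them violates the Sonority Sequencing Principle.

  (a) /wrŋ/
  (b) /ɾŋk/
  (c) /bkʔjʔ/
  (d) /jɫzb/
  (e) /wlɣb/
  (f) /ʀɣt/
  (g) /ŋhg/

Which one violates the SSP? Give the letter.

(a) sonority 5-4-3: well-formed.
(b) sonority 4-3-1: well-formed.
(c) sonority 1-1-1-5-1: ill-formed.
(d) sonority 5-4-2-1: well-formed.
(e) sonority 5-4-2-1: well-formed.
(f) sonority 4-2-1: well-formed.
(g) sonority 3-2-1: well-formed.

c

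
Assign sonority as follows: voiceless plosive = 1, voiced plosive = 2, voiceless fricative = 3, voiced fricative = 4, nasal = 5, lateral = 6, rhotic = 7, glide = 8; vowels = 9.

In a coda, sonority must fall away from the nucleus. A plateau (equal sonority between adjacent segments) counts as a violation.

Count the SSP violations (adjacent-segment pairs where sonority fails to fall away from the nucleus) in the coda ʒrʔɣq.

2

/ʒ/: voiced fricative = 4.
/r/: rhotic = 7.
/ʔ/: voiceless plosive = 1.
/ɣ/: voiced fricative = 4.
/q/: voiceless plosive = 1.
/ʒ/→/r/: 4→7 (does not fall) — violation.
/r/→/ʔ/: 7→1 (falls) — ok.
/ʔ/→/ɣ/: 1→4 (does not fall) — violation.
/ɣ/→/q/: 4→1 (falls) — ok.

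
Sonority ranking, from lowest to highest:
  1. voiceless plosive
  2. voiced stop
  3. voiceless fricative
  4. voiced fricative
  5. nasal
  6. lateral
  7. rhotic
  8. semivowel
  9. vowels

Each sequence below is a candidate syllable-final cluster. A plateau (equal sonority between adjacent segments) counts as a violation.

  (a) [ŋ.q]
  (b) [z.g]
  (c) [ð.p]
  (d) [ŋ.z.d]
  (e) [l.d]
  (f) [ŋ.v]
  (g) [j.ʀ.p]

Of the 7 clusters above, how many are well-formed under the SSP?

(a) [ŋ.q]: profile 5-1 — obeys.
(b) [z.g]: profile 4-2 — obeys.
(c) [ð.p]: profile 4-1 — obeys.
(d) [ŋ.z.d]: profile 5-4-2 — obeys.
(e) [l.d]: profile 6-2 — obeys.
(f) [ŋ.v]: profile 5-4 — obeys.
(g) [j.ʀ.p]: profile 8-7-1 — obeys.

7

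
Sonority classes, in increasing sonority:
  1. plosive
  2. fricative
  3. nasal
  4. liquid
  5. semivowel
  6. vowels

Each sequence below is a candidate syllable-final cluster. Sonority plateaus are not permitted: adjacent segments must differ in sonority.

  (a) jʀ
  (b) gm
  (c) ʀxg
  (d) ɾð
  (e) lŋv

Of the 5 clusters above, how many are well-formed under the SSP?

(a) jʀ: profile 5-4 — obeys.
(b) gm: profile 1-3 — violates.
(c) ʀxg: profile 4-2-1 — obeys.
(d) ɾð: profile 4-2 — obeys.
(e) lŋv: profile 4-3-2 — obeys.

4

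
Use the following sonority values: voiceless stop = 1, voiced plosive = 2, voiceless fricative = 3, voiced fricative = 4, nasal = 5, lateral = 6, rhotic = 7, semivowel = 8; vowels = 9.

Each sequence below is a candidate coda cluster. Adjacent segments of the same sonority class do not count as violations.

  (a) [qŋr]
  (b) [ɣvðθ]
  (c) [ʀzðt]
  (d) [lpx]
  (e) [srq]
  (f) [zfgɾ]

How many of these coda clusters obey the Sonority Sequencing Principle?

2

(a) [qŋr]: profile 1-5-7 — violates.
(b) [ɣvðθ]: profile 4-4-4-3 — obeys.
(c) [ʀzðt]: profile 7-4-4-1 — obeys.
(d) [lpx]: profile 6-1-3 — violates.
(e) [srq]: profile 3-7-1 — violates.
(f) [zfgɾ]: profile 4-3-2-7 — violates.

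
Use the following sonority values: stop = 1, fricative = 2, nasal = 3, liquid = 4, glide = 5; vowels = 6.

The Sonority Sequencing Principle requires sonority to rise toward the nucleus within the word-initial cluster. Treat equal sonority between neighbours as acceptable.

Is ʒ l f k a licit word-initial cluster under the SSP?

/ʒ/ is a fricative (sonority 2).
/l/ is a liquid (sonority 4).
/f/ is a fricative (sonority 2).
/k/ is a stop (sonority 1).
The profile is 2-4-2-1. Between /l/ (4) and /f/ (2) sonority does not rise, so the cluster violates the SSP.

no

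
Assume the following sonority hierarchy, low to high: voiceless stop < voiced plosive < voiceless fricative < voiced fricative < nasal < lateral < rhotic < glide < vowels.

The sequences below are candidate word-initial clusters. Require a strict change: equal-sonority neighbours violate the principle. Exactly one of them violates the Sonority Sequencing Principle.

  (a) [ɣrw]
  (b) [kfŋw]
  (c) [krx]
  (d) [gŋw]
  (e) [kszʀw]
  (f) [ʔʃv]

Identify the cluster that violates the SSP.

c

(a) 4-7-8 → obeys
(b) 1-3-5-8 → obeys
(c) 1-7-3 → violates
(d) 2-5-8 → obeys
(e) 1-3-4-7-8 → obeys
(f) 1-3-4 → obeys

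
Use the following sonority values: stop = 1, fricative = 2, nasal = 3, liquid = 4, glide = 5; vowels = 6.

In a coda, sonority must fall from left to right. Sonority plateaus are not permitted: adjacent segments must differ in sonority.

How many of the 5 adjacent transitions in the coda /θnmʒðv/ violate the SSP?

/θ/: fricative = 2.
/n/: nasal = 3.
/m/: nasal = 3.
/ʒ/: fricative = 2.
/ð/: fricative = 2.
/v/: fricative = 2.
/θ/→/n/: 2→3 (does not fall) — violation.
/n/→/m/: 3→3 (plateau) — violation.
/m/→/ʒ/: 3→2 (falls) — ok.
/ʒ/→/ð/: 2→2 (plateau) — violation.
/ð/→/v/: 2→2 (plateau) — violation.

4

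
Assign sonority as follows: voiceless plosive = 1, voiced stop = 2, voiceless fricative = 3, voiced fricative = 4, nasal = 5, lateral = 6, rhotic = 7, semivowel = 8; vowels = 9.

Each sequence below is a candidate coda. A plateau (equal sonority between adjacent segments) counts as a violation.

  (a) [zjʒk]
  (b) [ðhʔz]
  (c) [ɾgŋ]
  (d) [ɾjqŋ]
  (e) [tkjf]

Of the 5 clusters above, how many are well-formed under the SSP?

0

(a) sonority 4-8-4-1: ill-formed.
(b) sonority 4-3-1-4: ill-formed.
(c) sonority 7-2-5: ill-formed.
(d) sonority 7-8-1-5: ill-formed.
(e) sonority 1-1-8-3: ill-formed.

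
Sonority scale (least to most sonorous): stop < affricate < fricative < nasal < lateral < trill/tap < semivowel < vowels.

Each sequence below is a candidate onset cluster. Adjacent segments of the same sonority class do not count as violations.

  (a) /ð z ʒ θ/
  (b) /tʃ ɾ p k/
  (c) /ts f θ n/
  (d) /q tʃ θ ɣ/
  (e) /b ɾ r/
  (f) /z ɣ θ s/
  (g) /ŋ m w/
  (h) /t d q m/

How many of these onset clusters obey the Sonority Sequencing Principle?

7

(a) /ð z ʒ θ/: profile 3-3-3-3 — obeys.
(b) /tʃ ɾ p k/: profile 2-6-1-1 — violates.
(c) /ts f θ n/: profile 2-3-3-4 — obeys.
(d) /q tʃ θ ɣ/: profile 1-2-3-3 — obeys.
(e) /b ɾ r/: profile 1-6-6 — obeys.
(f) /z ɣ θ s/: profile 3-3-3-3 — obeys.
(g) /ŋ m w/: profile 4-4-7 — obeys.
(h) /t d q m/: profile 1-1-1-4 — obeys.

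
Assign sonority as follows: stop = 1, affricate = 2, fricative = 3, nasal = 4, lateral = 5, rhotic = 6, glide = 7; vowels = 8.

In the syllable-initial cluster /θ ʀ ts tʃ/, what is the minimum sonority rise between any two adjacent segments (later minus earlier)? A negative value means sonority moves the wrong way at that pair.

-4

/θ/ — fricative, sonority 3.
/ʀ/ — rhotic, sonority 6.
/ts/ — affricate, sonority 2.
/tʃ/ — affricate, sonority 2.
/θ/→/ʀ/: change +3.
/ʀ/→/ts/: change -4.
/ts/→/tʃ/: change +0.
Minimum = -4.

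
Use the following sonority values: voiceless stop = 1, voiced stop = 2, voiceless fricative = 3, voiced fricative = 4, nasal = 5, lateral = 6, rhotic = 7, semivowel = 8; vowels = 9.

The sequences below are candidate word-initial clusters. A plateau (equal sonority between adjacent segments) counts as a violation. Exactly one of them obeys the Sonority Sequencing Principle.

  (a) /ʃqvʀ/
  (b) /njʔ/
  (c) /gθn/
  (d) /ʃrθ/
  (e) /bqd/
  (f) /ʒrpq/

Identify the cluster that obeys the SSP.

(a) /ʃqvʀ/: profile 3-1-4-7 — violates.
(b) /njʔ/: profile 5-8-1 — violates.
(c) /gθn/: profile 2-3-5 — obeys.
(d) /ʃrθ/: profile 3-7-3 — violates.
(e) /bqd/: profile 2-1-2 — violates.
(f) /ʒrpq/: profile 4-7-1-1 — violates.

c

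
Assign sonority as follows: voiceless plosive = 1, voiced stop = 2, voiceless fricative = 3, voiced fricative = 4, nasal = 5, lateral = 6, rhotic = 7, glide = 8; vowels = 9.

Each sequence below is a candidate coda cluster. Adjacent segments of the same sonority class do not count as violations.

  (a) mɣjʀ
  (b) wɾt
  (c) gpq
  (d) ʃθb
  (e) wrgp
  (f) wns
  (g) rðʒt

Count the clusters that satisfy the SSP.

(a) mɣjʀ: profile 5-4-8-7 — violates.
(b) wɾt: profile 8-7-1 — obeys.
(c) gpq: profile 2-1-1 — obeys.
(d) ʃθb: profile 3-3-2 — obeys.
(e) wrgp: profile 8-7-2-1 — obeys.
(f) wns: profile 8-5-3 — obeys.
(g) rðʒt: profile 7-4-4-1 — obeys.

6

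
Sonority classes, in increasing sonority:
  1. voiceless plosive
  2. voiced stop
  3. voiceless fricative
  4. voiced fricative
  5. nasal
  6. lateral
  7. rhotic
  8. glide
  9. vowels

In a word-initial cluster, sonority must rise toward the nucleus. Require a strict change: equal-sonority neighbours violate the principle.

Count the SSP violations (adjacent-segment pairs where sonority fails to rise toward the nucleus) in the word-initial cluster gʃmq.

/g/ — voiced stop, sonority 2.
/ʃ/ — voiceless fricative, sonority 3.
/m/ — nasal, sonority 5.
/q/ — voiceless plosive, sonority 1.
/g/→/ʃ/: 2→3 (rises) — ok.
/ʃ/→/m/: 3→5 (rises) — ok.
/m/→/q/: 5→1 (does not rise) — violation.

1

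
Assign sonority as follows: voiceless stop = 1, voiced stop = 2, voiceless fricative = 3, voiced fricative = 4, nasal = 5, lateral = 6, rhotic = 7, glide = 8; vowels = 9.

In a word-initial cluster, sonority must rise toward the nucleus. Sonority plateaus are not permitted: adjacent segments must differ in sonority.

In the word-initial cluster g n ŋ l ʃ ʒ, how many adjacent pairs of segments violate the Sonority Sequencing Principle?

/g/ is a voiced stop (sonority 2).
/n/ is a nasal (sonority 5).
/ŋ/ is a nasal (sonority 5).
/l/ is a lateral (sonority 6).
/ʃ/ is a voiceless fricative (sonority 3).
/ʒ/ is a voiced fricative (sonority 4).
/g/→/n/: 2→5 (rises) — ok.
/n/→/ŋ/: 5→5 (plateau) — violation.
/ŋ/→/l/: 5→6 (rises) — ok.
/l/→/ʃ/: 6→3 (does not rise) — violation.
/ʃ/→/ʒ/: 3→4 (rises) — ok.

2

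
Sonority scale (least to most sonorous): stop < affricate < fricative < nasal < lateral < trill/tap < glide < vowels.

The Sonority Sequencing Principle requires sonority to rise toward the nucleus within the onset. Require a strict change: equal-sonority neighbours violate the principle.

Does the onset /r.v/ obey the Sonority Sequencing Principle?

/r/ — trill/tap, sonority 6.
/v/ — fricative, sonority 3.
The profile is 6-3. Between /r/ (6) and /v/ (3) sonority does not rise, so the cluster violates the SSP.

no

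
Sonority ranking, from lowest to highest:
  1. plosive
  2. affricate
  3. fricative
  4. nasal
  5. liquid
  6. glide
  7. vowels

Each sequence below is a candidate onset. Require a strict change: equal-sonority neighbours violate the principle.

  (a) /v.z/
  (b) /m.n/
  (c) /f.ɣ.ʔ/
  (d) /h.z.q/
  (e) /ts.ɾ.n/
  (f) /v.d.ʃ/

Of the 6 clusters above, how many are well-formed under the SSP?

0

(a) 3-3 → violates
(b) 4-4 → violates
(c) 3-3-1 → violates
(d) 3-3-1 → violates
(e) 2-5-4 → violates
(f) 3-1-3 → violates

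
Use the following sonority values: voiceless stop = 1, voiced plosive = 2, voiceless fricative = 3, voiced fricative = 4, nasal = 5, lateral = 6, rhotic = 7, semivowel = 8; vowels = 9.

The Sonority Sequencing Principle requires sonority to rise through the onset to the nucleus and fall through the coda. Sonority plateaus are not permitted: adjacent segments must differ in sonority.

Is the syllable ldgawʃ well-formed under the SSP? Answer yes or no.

Onset: /l/ is a lateral (sonority 6), /d/ is a voiced plosive (sonority 2), /g/ is a voiced plosive (sonority 2); then the nucleus /a/ (sonority 9).
Onset profile 6-2-2-9 — does not strictly rise throughout.
Coda: /w/ is a semivowel (sonority 8), /ʃ/ is a voiceless fricative (sonority 3).
Coda profile 9-8-3 — falls from the nucleus.

no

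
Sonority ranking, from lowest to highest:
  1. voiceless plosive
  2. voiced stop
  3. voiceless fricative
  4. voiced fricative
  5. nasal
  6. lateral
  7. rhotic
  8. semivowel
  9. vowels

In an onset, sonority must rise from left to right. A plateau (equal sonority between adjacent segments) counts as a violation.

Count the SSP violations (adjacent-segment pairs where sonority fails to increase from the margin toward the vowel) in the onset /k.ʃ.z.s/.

/k/ — voiceless plosive, sonority 1.
/ʃ/ — voiceless fricative, sonority 3.
/z/ — voiced fricative, sonority 4.
/s/ — voiceless fricative, sonority 3.
/k/→/ʃ/: 1→3 (rises) — ok.
/ʃ/→/z/: 3→4 (rises) — ok.
/z/→/s/: 4→3 (does not rise) — violation.

1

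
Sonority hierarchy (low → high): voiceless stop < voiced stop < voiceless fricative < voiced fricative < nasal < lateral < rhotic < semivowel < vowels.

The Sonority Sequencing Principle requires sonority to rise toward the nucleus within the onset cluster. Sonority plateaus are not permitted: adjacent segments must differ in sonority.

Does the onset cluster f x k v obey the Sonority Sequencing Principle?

no

/f/ is a voiceless fricative (sonority 3).
/x/ is a voiceless fricative (sonority 3).
/k/ is a voiceless stop (sonority 1).
/v/ is a voiced fricative (sonority 4).
The profile is 3-3-1-4. Between /f/ (3) and /x/ (3) sonority does not rise, so the cluster violates the SSP.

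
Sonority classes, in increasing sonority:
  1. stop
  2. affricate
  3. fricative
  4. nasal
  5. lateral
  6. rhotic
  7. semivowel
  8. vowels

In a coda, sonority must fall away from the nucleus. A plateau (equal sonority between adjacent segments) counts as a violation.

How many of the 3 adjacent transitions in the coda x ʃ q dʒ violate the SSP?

2

/x/ — fricative, sonority 3.
/ʃ/ — fricative, sonority 3.
/q/ — stop, sonority 1.
/dʒ/ — affricate, sonority 2.
/x/→/ʃ/: 3→3 (plateau) — violation.
/ʃ/→/q/: 3→1 (falls) — ok.
/q/→/dʒ/: 1→2 (does not fall) — violation.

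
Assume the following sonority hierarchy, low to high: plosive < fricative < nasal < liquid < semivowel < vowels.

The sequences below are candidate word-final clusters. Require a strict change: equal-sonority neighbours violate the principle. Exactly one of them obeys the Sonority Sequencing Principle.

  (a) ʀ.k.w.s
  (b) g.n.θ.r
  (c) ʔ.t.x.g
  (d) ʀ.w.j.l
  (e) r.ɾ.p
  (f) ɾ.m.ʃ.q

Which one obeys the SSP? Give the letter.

f

(a) 4-1-5-2 → violates
(b) 1-3-2-4 → violates
(c) 1-1-2-1 → violates
(d) 4-5-5-4 → violates
(e) 4-4-1 → violates
(f) 4-3-2-1 → obeys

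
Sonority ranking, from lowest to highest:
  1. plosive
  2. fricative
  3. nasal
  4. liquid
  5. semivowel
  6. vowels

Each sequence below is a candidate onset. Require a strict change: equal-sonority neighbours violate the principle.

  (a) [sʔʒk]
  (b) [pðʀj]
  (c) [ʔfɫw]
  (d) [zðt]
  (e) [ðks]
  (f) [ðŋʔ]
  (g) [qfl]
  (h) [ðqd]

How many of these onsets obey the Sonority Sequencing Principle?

(a) 2-1-2-1 → violates
(b) 1-2-4-5 → obeys
(c) 1-2-4-5 → obeys
(d) 2-2-1 → violates
(e) 2-1-2 → violates
(f) 2-3-1 → violates
(g) 1-2-4 → obeys
(h) 2-1-1 → violates

3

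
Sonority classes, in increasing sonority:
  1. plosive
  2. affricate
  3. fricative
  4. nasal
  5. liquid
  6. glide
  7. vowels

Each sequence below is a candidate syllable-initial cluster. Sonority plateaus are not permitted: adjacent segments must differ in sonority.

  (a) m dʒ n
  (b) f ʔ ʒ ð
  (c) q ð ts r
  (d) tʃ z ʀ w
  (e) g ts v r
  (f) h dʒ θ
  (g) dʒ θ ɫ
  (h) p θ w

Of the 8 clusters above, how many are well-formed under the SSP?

(a) m dʒ n: profile 4-2-4 — violates.
(b) f ʔ ʒ ð: profile 3-1-3-3 — violates.
(c) q ð ts r: profile 1-3-2-5 — violates.
(d) tʃ z ʀ w: profile 2-3-5-6 — obeys.
(e) g ts v r: profile 1-2-3-5 — obeys.
(f) h dʒ θ: profile 3-2-3 — violates.
(g) dʒ θ ɫ: profile 2-3-5 — obeys.
(h) p θ w: profile 1-3-6 — obeys.

4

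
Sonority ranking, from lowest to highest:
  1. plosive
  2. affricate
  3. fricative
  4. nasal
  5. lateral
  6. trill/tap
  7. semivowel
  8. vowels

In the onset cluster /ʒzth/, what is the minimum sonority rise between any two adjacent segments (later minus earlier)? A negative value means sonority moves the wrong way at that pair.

-2

/ʒ/ — fricative, sonority 3.
/z/ — fricative, sonority 3.
/t/ — plosive, sonority 1.
/h/ — fricative, sonority 3.
/ʒ/→/z/: change +0.
/z/→/t/: change -2.
/t/→/h/: change +2.
Minimum = -2.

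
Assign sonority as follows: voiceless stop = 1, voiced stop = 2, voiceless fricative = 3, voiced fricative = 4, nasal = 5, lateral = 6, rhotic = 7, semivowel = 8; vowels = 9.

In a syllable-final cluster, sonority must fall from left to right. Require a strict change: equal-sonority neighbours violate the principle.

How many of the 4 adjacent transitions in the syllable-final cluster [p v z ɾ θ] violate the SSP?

3

/p/ — voiceless stop, sonority 1.
/v/ — voiced fricative, sonority 4.
/z/ — voiced fricative, sonority 4.
/ɾ/ — rhotic, sonority 7.
/θ/ — voiceless fricative, sonority 3.
/p/→/v/: 1→4 (does not fall) — violation.
/v/→/z/: 4→4 (plateau) — violation.
/z/→/ɾ/: 4→7 (does not fall) — violation.
/ɾ/→/θ/: 7→3 (falls) — ok.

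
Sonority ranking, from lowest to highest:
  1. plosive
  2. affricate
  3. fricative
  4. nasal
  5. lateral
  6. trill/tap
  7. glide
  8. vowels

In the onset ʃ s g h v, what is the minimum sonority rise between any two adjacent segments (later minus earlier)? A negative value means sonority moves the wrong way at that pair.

/ʃ/: fricative = 3.
/s/: fricative = 3.
/g/: plosive = 1.
/h/: fricative = 3.
/v/: fricative = 3.
/ʃ/→/s/: change +0.
/s/→/g/: change -2.
/g/→/h/: change +2.
/h/→/v/: change +0.
Minimum = -2.

-2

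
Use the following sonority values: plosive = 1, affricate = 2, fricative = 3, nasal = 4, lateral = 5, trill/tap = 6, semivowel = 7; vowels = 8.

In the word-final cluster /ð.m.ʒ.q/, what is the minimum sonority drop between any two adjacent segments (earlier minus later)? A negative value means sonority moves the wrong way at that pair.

-1

/ð/: fricative = 3.
/m/: nasal = 4.
/ʒ/: fricative = 3.
/q/: plosive = 1.
/ð/→/m/: change -1.
/m/→/ʒ/: change +1.
/ʒ/→/q/: change +2.
Minimum = -1.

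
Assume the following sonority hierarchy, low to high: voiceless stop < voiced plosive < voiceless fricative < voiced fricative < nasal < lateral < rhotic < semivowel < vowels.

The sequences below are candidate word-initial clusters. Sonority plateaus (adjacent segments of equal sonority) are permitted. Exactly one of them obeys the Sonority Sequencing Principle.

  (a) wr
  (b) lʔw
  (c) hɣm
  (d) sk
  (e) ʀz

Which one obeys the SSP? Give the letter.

(a) sonority 8-7: ill-formed.
(b) sonority 6-1-8: ill-formed.
(c) sonority 3-4-5: well-formed.
(d) sonority 3-1: ill-formed.
(e) sonority 7-4: ill-formed.

c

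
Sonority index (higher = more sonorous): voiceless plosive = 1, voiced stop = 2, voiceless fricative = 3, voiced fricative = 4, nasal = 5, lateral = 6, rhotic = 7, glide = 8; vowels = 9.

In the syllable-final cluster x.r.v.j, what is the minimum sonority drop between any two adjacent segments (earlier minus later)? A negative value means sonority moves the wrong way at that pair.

/x/ — voiceless fricative, sonority 3.
/r/ — rhotic, sonority 7.
/v/ — voiced fricative, sonority 4.
/j/ — glide, sonority 8.
/x/→/r/: change -4.
/r/→/v/: change +3.
/v/→/j/: change -4.
Minimum = -4.

-4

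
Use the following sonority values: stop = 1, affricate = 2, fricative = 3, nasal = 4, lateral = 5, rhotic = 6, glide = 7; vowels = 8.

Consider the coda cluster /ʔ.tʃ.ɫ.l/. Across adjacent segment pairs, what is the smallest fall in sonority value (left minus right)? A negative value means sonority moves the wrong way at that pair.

/ʔ/ — stop, sonority 1.
/tʃ/ — affricate, sonority 2.
/ɫ/ — lateral, sonority 5.
/l/ — lateral, sonority 5.
/ʔ/→/tʃ/: change -1.
/tʃ/→/ɫ/: change -3.
/ɫ/→/l/: change +0.
Minimum = -3.

-3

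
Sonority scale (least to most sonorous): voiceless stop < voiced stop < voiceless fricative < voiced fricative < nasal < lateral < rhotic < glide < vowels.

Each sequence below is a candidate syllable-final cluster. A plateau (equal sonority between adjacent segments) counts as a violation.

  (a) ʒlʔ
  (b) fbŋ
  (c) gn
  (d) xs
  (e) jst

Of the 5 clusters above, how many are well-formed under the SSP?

1

(a) 4-6-1 → violates
(b) 3-2-5 → violates
(c) 2-5 → violates
(d) 3-3 → violates
(e) 8-3-1 → obeys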